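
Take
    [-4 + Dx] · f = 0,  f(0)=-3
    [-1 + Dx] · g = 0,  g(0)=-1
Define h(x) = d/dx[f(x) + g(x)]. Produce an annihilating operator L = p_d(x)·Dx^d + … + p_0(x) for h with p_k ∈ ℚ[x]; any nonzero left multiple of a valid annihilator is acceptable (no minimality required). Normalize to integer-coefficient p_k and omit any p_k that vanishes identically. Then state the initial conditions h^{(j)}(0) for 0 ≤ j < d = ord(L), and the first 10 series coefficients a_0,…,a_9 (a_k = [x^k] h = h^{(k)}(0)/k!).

f: a_k = -3, -12, -24, -32, -32, -128/5, -256/15, -1024/105, -512/105, -2048/945, …
g: a_k = -1, -1, -1/2, -1/6, -1/24, -1/120, -1/720, -1/5040, -1/40320, -1/362880, …
f+g: L₀ = lclm(L_f,L_g), ord ≤ 1+1.
Derive L from L₀ (diff closure).
L = 4 - 5·Dx + Dx^2  (order 2).
h: a_k = -13, -49, -193/2, -769/6, -3073/24, -12289/120, -49153/720, -28087/720, -786433/40320, -3145729/362880, …
ICs: h(0) = -13, h′(0) = -49.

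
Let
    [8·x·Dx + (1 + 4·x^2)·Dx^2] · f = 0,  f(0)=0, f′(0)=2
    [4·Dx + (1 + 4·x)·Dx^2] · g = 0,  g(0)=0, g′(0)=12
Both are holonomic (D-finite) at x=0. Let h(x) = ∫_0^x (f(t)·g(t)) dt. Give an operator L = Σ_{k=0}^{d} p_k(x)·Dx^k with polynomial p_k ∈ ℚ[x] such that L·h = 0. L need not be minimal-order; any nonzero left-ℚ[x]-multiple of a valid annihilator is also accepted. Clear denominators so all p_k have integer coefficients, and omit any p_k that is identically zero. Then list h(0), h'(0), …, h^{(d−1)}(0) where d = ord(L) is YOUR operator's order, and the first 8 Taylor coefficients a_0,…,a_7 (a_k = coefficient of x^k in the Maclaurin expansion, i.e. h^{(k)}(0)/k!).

f: a_k = 0, 2, 0, -8/3, 0, 32/5, 0, -128/7, …
g: a_k = 0, 12, -24, 64, -192, 3072/5, -2048, 49152/7, …
Product ⇒ symmetric product L₀, ord ≤ 4.
h=∫₀ˣh₀: take L = L₀·Dx.
L = (96 + 640·x + 1408·x^2 + 7680·x^3 + 15360·x^4 + 26624·x^5 + 8192·x^7)·Dx^2 + (24 + 320·x + 2656·x^2 + 9728·x^3 + 28160·x^4 + 47616·x^5 + 71680·x^6 + 6144·x^7 + 28672·x^8)·Dx^3 + (12 + 104·x + 672·x^2 + 2976·x^3 + 8256·x^4 + 18048·x^5 + 24576·x^6 + 35328·x^7 + 6144·x^8 + 16384·x^9)·Dx^4 + (1 + 12·x + 68·x^2 + 256·x^3 + 696·x^4 + 1536·x^5 + 2688·x^6 + 3072·x^7 + 4224·x^8 + 1024·x^9 + 2048·x^10)·Dx^5  (order 5).
h: a_k = 0, 0, 0, 8, -12, 96/5, -160/3, 2432/15, …
ICs: h(0) = 0, h′(0) = 0, h′′(0) = 0, h′′′(0) = 48, h′′′′(0) = -288.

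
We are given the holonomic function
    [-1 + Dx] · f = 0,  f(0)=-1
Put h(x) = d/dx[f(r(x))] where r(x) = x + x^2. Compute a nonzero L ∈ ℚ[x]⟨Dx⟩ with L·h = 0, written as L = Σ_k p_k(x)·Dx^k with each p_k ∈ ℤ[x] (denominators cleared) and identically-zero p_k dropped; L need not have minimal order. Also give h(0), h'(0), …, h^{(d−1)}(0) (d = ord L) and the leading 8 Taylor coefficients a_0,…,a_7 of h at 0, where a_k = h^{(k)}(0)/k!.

f: a_k = -1, -1, -1/2, -1/6, -1/24, -1/120, -1/720, -1/5040, …
h₀=f(r): pull back L_f along r ⇒ L₀.
Differentiate: ansatz ord ≤ ord L₀ ⇒ L.
L = (3 + 4·x + 4·x^2) + (-1 - 2·x)·Dx  (order 1).
h: a_k = -1, -3, -7/2, -25/6, -27/8, -331/120, -1303/720, -1979/1680, …
ICs: h(0) = -1.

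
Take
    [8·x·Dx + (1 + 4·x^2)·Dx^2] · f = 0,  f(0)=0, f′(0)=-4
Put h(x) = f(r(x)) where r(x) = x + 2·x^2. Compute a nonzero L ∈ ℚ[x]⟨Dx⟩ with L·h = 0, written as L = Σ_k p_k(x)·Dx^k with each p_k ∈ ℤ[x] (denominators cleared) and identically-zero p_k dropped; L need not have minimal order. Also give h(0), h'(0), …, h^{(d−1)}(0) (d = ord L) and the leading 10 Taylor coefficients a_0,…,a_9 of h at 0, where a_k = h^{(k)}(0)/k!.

f: a_k = 0, -4, 0, 16/3, 0, -64/5, 0, 256/7, 0, -1024/9, …
Substitute x→r, Dx→(1/r')Dx; clear ⇒ L₀.
L = (-4 + 8·x + 64·x^2 + 192·x^3 + 192·x^4)·Dx + (1 + 4·x + 4·x^2 + 32·x^3 + 80·x^4 + 64·x^5)·Dx^2  (order 2).
h: a_k = 0, -4, -8, 16/3, 32, 256/5, -256/3, -3328/7, -512, 17408/9, …
ICs: h(0) = 0, h′(0) = -4.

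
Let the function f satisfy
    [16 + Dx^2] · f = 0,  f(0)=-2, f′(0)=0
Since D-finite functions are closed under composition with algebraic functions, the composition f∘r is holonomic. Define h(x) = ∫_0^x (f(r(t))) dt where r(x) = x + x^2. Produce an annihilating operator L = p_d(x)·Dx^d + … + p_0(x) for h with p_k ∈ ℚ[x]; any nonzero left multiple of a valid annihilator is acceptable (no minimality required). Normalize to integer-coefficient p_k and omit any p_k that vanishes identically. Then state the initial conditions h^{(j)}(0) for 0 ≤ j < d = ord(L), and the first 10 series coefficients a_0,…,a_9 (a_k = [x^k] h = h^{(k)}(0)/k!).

L = (16 + 96·x + 192·x^2 + 128·x^3)·Dx - 2·Dx^2 + (1 + 2·x)·Dx^3  (order 3).
h: a_k = 0, -2, 0, 16/3, 8, -16/15, -128/9, -5248/315, -32/15, 46016/2835, …
ICs: h(0) = 0, h′(0) = -2, h′′(0) = 0.

f: a_k = -2, 0, 16, 0, -64/3, 0, 512/45, 0, -1024/315, 0, …
Change of var in L_f (x↦r) gives L₀.
Integrate: L := L₀·Dx.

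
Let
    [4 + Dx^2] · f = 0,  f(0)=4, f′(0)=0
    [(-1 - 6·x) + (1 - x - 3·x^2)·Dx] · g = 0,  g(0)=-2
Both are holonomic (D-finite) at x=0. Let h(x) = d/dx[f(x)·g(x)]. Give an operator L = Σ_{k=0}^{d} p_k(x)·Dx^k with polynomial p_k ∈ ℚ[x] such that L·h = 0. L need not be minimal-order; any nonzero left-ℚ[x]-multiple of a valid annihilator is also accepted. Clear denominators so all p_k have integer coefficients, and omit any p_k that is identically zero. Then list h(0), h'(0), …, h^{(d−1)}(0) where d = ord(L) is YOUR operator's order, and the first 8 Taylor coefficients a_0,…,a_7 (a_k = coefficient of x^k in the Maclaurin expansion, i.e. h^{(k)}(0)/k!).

L = (10 - 16·x - 40·x^2 + 48·x^3 + 72·x^4) + (5 + 34·x + 36·x^2 + 72·x^3)·Dx + (-1 - x - x^2 + 12·x^3 + 18·x^4)·Dx^2  (order 2).
h: a_k = -8, -32, -120, -1120/3, -3200/3, -44336/15, -356776/45, -1315712/63, …
ICs: h(0) = -8, h′(0) = -32.

f: a_k = 4, 0, -8, 0, 8/3, 0, -16/45, 0, …
g: a_k = -2, -2, -8, -14, -38, -80, -194, -434, …
h₀=f·g: eliminate ⇒ L₀, order ≤ 2·1.
Derive L from L₀ (diff closure).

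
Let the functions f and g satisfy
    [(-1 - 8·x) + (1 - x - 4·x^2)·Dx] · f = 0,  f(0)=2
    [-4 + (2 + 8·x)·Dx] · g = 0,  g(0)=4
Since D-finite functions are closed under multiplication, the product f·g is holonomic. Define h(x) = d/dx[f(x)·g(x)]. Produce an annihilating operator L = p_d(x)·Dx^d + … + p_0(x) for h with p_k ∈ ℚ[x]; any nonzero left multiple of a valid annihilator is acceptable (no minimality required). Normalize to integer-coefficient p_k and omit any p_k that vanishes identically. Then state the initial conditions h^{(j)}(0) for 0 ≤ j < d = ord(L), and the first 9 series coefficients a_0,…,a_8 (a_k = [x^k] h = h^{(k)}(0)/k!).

f: a_k = 2, 2, 10, 18, 58, 130, 362, 882, 2330, …
g: a_k = 4, 8, -8, 16, -40, 112, -336, 1056, -3432, …
f·g: L₀ = L_f ⊗_s L_g, ord ≤ 1·1.
Derive L from L₀ (diff closure).
L = (10 + 156·x + 540·x^2 + 800·x^3 + 960·x^4) + (-3 - 19·x - 30·x^2 + 56·x^3 + 352·x^4 + 384·x^5)·Dx  (order 1).
h: a_k = 24, 80, 504, 992, 5720, 8784, 57064, 57152, 563688, …
ICs: h(0) = 24.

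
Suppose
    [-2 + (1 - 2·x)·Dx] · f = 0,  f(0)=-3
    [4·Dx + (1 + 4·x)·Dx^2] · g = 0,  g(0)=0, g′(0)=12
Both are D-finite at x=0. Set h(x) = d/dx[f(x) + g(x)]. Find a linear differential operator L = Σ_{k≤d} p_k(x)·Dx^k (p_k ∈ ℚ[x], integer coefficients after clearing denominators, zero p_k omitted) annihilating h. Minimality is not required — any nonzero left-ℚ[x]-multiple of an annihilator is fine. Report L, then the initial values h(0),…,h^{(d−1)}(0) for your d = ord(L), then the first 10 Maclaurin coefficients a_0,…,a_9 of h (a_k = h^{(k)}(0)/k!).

f: a_k = -3, -6, -12, -24, -48, -96, -192, -384, -768, -1536, …
g: a_k = 0, 12, -24, 64, -192, 3072/5, -2048, 49152/7, -24576, 262144/3, …
Weyl lclm of L_f,L_g ⇒ L₀ (ord ≤ 3).
h₀' ⇒ L via d/dx closure of L₀.
L = (28 + 16·x) + (-1 + 40·x + 32·x^2)·Dx + (-1 - 3·x + 6·x^2 + 8·x^3)·Dx^2  (order 2).
h: a_k = 6, -72, 120, -960, 2592, -13440, 46464, -202752, 772608, -3176448, …
ICs: h(0) = 6, h′(0) = -72.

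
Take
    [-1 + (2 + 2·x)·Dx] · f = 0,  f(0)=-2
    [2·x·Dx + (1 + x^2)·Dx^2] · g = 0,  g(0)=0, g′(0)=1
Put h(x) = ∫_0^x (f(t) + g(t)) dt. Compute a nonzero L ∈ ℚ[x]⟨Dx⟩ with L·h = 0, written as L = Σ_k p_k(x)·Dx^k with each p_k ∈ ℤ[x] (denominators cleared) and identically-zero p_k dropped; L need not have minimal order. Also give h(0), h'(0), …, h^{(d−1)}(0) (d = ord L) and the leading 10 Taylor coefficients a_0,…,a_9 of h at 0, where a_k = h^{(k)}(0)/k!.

L = (-4 - 10·x + 12·x^2 + 6·x^3)·Dx^2 + (-11 - 16·x + 10·x^2 + 48·x^3 + 21·x^4)·Dx^3 + (-2 + 6·x + 12·x^2 + 12·x^3 + 14·x^4 + 6·x^5)·Dx^4  (order 4).
h: a_k = 0, -2, 0, 1/12, -11/96, 1/64, 31/1280, 3/512, -1255/57344, 143/49152, …
ICs: h(0) = 0, h′(0) = -2, h′′(0) = 0, h′′′(0) = 1/2.

f: a_k = -2, -1, 1/4, -1/8, 5/64, -7/128, 21/512, -33/1024, 429/16384, -715/32768, …
g: a_k = 0, 1, 0, -1/3, 0, 1/5, 0, -1/7, 0, 1/9, …
Weyl lclm of L_f,L_g ⇒ L₀ (ord ≤ 3).
∫: right-multiply L₀ by Dx.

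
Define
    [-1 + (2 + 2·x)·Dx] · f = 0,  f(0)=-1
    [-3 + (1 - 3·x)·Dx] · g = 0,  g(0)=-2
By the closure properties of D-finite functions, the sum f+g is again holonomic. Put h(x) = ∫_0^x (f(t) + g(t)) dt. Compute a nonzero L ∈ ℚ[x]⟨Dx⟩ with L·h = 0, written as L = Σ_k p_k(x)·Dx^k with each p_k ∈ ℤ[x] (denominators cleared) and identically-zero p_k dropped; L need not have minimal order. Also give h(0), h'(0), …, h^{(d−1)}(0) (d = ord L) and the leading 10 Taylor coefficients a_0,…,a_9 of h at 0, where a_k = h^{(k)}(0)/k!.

L = (39 + 27·x)·Dx + (-73 - 138·x - 81·x^2)·Dx^2 + (10 - 2·x - 66·x^2 - 54·x^3)·Dx^3  (order 3).
h: a_k = 0, -3, -13/4, -143/24, -865/64, -20731/640, -124423/1536, -1492971/7168, -8957985/16384, -143327089/98304, …
ICs: h(0) = 0, h′(0) = -3, h′′(0) = -13/2.

f: a_k = -1, -1/2, 1/8, -1/16, 5/128, -7/256, 21/1024, -33/2048, 429/32768, -715/65536, …
g: a_k = -2, -6, -18, -54, -162, -486, -1458, -4374, -13122, -39366, …
Sum ⇒ L₀ = lclm(L_f,L_g) in ℚ(x)⟨Dx⟩.
Integrate: L := L₀·Dx.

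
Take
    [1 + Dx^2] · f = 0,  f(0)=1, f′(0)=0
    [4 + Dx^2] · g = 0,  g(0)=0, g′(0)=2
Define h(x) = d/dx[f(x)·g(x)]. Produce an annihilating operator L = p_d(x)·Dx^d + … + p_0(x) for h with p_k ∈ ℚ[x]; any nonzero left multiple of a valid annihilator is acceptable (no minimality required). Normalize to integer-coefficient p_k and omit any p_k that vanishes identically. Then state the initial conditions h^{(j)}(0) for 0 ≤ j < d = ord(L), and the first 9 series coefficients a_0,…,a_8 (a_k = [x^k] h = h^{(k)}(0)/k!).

L = 9 + 10·Dx^2 + Dx^4  (order 4).
h: a_k = 2, 0, -7, 0, 61/12, 0, -547/360, 0, 703/2880, …
ICs: h(0) = 2, h′(0) = 0, h′′(0) = -14, h′′′(0) = 0.

f: a_k = 1, 0, -1/2, 0, 1/24, 0, -1/720, 0, 1/40320, …
g: a_k = 0, 2, 0, -4/3, 0, 4/15, 0, -8/315, 0, …
h₀=f·g: eliminate ⇒ L₀, order ≤ 2·2.
Differentiate: ansatz ord ≤ ord L₀ ⇒ L.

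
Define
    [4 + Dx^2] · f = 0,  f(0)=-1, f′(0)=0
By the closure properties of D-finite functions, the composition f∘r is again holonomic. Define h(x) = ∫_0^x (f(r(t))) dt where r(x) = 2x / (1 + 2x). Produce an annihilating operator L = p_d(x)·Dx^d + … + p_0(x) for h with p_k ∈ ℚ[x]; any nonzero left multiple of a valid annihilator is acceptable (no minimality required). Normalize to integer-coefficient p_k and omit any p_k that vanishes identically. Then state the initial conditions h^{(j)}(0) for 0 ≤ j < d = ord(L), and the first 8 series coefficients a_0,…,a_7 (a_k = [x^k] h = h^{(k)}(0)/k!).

L = 16·Dx + (4 + 24·x + 48·x^2 + 32·x^3)·Dx^2 + (1 + 8·x + 24·x^2 + 32·x^3 + 16·x^4)·Dx^3  (order 3).
h: a_k = 0, -1, 0, 8/3, -8, 256/15, -256/9, 1408/45, …
ICs: h(0) = 0, h′(0) = -1, h′′(0) = 0.

f: a_k = -1, 0, 2, 0, -2/3, 0, 4/45, 0, …
Substitute x→r, Dx→(1/r')Dx; clear ⇒ L₀.
h=∫₀ˣh₀: take L = L₀·Dx.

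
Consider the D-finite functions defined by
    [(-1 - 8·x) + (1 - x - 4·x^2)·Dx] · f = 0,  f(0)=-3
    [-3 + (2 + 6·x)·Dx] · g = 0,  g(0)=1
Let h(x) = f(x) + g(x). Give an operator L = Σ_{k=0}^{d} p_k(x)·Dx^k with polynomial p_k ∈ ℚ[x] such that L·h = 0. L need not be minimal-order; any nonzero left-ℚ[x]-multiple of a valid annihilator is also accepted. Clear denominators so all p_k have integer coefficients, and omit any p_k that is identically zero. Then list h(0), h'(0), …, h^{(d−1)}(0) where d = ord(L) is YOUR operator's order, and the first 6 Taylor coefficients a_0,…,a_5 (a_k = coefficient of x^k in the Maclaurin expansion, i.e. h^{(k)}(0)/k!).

f: a_k = -3, -3, -15, -27, -87, -195, …
g: a_k = 1, 3/2, -9/8, 27/16, -405/128, 1701/256, …
Weyl lclm of L_f,L_g ⇒ L₀ (ord ≤ 2).
L = (-69 - 387·x - 900·x^2 - 1440·x^3) + (49 + 318·x + 1257·x^2 + 3240·x^3 + 3600·x^4)·Dx + (2 - 46·x - 234·x^2 + 86·x^3 + 1440·x^4 + 1440·x^5)·Dx^2  (order 2).
h: a_k = -2, -3/2, -129/8, -405/16, -11541/128, -48219/256, …
ICs: h(0) = -2, h′(0) = -3/2.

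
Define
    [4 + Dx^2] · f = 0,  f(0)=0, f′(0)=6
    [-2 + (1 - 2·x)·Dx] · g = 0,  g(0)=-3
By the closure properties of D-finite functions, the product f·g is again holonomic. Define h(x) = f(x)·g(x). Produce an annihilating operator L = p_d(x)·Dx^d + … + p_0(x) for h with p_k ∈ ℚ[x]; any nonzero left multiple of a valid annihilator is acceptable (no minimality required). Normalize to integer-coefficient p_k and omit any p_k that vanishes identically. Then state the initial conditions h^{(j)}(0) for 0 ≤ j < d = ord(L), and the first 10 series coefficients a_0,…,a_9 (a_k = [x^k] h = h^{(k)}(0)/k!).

L = (-4 + 8·x) + 4·Dx + (-1 + 2·x)·Dx^2  (order 2).
h: a_k = 0, -18, -36, -60, -120, -1212/5, -2424/5, -33928/35, -67856/35, -1221412/315, …
ICs: h(0) = 0, h′(0) = -18.

f: a_k = 0, 6, 0, -4, 0, 4/5, 0, -8/105, 0, 4/945, …
g: a_k = -3, -6, -12, -24, -48, -96, -192, -384, -768, -1536, …
Sym-product of L_f,L_g gives L₀ (≤ ord 2).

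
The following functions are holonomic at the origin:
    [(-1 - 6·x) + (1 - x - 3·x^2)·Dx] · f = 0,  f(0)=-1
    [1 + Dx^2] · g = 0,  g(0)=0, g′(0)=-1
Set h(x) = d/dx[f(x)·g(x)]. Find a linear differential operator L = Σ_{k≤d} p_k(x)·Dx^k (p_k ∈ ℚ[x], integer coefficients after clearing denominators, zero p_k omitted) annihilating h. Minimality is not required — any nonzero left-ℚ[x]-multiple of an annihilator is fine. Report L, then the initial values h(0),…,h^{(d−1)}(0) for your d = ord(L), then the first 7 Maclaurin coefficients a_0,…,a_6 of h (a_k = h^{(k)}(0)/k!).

L = (83 - 2·x - 5·x^2 + 6·x^3 + 9·x^4) + (16 + 98·x + 18·x^2 + 36·x^3)·Dx + (-5 + 4·x + 13·x^2 + 6·x^3 + 9·x^4)·Dx^2  (order 2).
h: a_k = 1, 2, 23/2, 82/3, 2201/24, 4661/20, 473087/720, …
ICs: h(0) = 1, h′(0) = 2.

f: a_k = -1, -1, -4, -7, -19, -40, -97, …
g: a_k = 0, -1, 0, 1/6, 0, -1/120, 0, …
L₀ := L_f ⊗_s L_g (sym. prod.), ord ≤ 2.
Differentiate: ansatz ord ≤ ord L₀ ⇒ L.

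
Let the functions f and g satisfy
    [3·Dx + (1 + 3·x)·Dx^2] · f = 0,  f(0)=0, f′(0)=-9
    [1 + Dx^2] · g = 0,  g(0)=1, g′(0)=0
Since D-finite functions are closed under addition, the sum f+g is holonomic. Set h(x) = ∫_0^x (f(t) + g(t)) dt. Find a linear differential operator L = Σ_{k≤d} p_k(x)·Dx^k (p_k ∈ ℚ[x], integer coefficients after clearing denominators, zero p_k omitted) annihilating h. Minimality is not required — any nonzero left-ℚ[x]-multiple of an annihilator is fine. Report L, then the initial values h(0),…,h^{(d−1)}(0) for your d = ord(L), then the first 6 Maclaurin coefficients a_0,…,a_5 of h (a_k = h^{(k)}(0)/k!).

f: a_k = 0, -9, 27/2, -27, 243/4, -729/5, …
g: a_k = 1, 0, -1/2, 0, 1/24, 0, …
f+g: L₀ = lclm(L_f,L_g), ord ≤ 2+2.
∫: right-multiply L₀ by Dx.
L = (165 + 18·x + 27·x^2)·Dx^2 + (19 + 63·x + 27·x^2 + 27·x^3)·Dx^3 + (165 + 18·x + 27·x^2)·Dx^4 + (19 + 63·x + 27·x^2 + 27·x^3)·Dx^5  (order 5).
h: a_k = 0, 1, -9/2, 13/3, -27/4, 1459/120, …
ICs: h(0) = 0, h′(0) = 1, h′′(0) = -9, h′′′(0) = 26, h′′′′(0) = -162.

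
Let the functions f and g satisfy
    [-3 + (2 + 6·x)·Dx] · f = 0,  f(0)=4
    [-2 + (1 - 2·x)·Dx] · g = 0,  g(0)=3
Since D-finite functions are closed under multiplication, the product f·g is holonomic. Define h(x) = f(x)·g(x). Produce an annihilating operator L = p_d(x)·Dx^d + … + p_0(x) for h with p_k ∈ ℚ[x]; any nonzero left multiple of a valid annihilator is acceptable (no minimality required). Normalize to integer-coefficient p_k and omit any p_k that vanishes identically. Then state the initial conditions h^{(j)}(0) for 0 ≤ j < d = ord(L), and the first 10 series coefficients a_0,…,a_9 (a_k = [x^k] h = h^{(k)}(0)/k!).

f: a_k = 4, 6, -9/2, 27/4, -405/32, 1701/64, -15309/256, 72171/512, -2814669/8192, 14073345/16384, …
g: a_k = 3, 6, 12, 24, 48, 96, 192, 384, 768, 1536, …
f·g: L₀ = L_f ⊗_s L_g, ord ≤ 1·1.
L = (7 + 6·x) + (-2 - 2·x + 12·x^2)·Dx  (order 1).
h: a_k = 12, 42, 141/2, 645/4, 9105/32, 41523/64, 286257/256, 1361541/512, 35125305/8192, 182721255/16384, …
ICs: h(0) = 12.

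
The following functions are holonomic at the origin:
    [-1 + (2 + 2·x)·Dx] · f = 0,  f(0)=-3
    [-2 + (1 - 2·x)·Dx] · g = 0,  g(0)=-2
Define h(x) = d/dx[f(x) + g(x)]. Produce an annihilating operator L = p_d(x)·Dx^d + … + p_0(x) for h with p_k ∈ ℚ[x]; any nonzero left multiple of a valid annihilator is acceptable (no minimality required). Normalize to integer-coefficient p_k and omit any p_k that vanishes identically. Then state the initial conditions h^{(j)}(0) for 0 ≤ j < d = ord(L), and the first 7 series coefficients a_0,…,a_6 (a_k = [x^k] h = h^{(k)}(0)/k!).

L = (-20 - 8·x) + (-31 - 68·x - 28·x^2)·Dx + (6 - 2·x - 16·x^2 - 8·x^3)·Dx^2  (order 2).
h: a_k = -11/2, -61/4, -777/16, -4081/32, -82025/256, -393027/512, -3670709/2048, …
ICs: h(0) = -11/2, h′(0) = -61/4.

f: a_k = -3, -3/2, 3/8, -3/16, 15/128, -21/256, 63/1024, …
g: a_k = -2, -4, -8, -16, -32, -64, -128, …
L₀ := lclm(L_f,L_g); ord L₀ ≤ 1+1.
h₀' ⇒ L via d/dx closure of L₀.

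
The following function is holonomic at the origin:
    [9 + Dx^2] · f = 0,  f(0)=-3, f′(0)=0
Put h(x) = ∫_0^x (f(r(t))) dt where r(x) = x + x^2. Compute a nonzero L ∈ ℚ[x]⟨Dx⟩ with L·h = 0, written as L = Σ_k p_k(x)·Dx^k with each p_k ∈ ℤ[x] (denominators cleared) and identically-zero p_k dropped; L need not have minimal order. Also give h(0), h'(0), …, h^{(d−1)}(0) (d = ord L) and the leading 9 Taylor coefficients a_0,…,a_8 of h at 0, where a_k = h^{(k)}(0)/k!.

f: a_k = -3, 0, 27/2, 0, -81/8, 0, 243/80, 0, -2187/4480, …
Substitute x→r, Dx→(1/r')Dx; clear ⇒ L₀.
h=∫₀ˣh₀: take L = L₀·Dx.
L = (9 + 54·x + 108·x^2 + 72·x^3)·Dx - 2·Dx^2 + (1 + 2·x)·Dx^3  (order 3).
h: a_k = 0, -3, 0, 9/2, 27/4, 27/40, -27/4, -4617/560, -891/320, …
ICs: h(0) = 0, h′(0) = -3, h′′(0) = 0.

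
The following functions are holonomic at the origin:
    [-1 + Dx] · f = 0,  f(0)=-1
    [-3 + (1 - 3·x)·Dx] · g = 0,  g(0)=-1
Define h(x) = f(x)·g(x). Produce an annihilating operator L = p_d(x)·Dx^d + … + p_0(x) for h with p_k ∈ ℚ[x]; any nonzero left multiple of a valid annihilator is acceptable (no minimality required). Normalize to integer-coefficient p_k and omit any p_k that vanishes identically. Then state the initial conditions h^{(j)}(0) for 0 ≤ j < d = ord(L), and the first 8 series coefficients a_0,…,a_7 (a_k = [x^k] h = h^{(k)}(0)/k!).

L = (4 - 3·x) + (-1 + 3·x)·Dx  (order 1).
h: a_k = 1, 4, 25/2, 113/3, 2713/24, 5087/15, 732529/720, 1538311/504, …
ICs: h(0) = 1.

f: a_k = -1, -1, -1/2, -1/6, -1/24, -1/120, -1/720, -1/5040, …
g: a_k = -1, -3, -9, -27, -81, -243, -729, -2187, …
Product ⇒ symmetric product L₀, ord ≤ 1.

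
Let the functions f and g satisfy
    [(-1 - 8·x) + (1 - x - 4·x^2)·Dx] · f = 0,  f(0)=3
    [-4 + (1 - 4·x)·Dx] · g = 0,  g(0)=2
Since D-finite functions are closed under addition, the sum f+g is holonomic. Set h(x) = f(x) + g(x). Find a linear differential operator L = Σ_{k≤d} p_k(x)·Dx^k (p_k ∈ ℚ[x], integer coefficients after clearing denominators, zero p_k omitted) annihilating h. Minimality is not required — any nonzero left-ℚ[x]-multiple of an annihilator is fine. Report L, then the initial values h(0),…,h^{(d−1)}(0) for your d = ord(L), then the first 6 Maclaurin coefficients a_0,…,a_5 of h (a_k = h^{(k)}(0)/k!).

f: a_k = 3, 3, 15, 27, 87, 195, …
g: a_k = 2, 8, 32, 128, 512, 2048, …
Weyl lclm of L_f,L_g ⇒ L₀ (ord ≤ 2).
L = (8 - 288·x + 384·x^2 - 512·x^3) + (22 - 8·x - 288·x^2 + 640·x^3 - 1024·x^4)·Dx + (-3 + 23·x - 56·x^2 + 32·x^3 + 128·x^4 - 256·x^5)·Dx^2  (order 2).
h: a_k = 5, 11, 47, 155, 599, 2243, …
ICs: h(0) = 5, h′(0) = 11.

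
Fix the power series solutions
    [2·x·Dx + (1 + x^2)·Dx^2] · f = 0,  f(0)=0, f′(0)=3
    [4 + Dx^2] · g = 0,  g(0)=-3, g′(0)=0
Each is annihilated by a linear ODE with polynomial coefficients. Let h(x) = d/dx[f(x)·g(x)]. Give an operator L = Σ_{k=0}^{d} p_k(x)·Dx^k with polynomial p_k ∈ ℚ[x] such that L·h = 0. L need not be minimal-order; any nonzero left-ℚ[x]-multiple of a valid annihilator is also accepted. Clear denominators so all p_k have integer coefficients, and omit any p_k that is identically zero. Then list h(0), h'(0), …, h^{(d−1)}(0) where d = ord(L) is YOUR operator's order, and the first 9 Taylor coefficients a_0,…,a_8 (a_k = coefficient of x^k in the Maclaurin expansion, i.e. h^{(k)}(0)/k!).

f: a_k = 0, 3, 0, -1, 0, 3/5, 0, -3/7, 0, …
g: a_k = -3, 0, 6, 0, -2, 0, 4/15, 0, -2/105, …
f·g: L₀ = L_f ⊗_s L_g, ord ≤ 2·2.
Derive L from L₀ (diff closure).
L = (512 + 1824·x^2 + 2768·x^4 + 1920·x^6 + 912·x^8 + 320·x^10 + 64·x^12) + (248·x + 944·x^3 + 1240·x^5 + 800·x^7 + 320·x^9 + 64·x^11)·Dx + (168 + 652·x^2 + 1080·x^4 + 892·x^6 + 488·x^8 + 176·x^10 + 32·x^12)·Dx^2 + (62·x + 236·x^3 + 310·x^5 + 200·x^7 + 80·x^9 + 16·x^11)·Dx^3 + (10 + 49·x^2 + 97·x^4 + 103·x^6 + 65·x^8 + 24·x^10 + 4·x^12)·Dx^4  (order 4).
h: a_k = -9, 0, 63, 0, -69, 0, 269/5, 0, -321/7, …
ICs: h(0) = -9, h′(0) = 0, h′′(0) = 126, h′′′(0) = 0.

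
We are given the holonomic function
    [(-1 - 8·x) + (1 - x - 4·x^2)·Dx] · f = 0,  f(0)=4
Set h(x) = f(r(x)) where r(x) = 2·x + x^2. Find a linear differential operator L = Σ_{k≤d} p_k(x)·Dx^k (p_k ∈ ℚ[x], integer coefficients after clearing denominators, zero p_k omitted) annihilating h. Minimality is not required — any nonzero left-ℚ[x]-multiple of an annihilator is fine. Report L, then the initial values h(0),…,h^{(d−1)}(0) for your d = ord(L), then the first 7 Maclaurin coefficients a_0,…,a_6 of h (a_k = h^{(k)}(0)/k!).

L = (2 + 34·x + 48·x^2 + 16·x^3) + (-1 + 2·x + 17·x^2 + 16·x^3 + 4·x^4)·Dx  (order 1).
h: a_k = 4, 8, 84, 368, 2308, 12248, 69956, …
ICs: h(0) = 4.

f: a_k = 4, 4, 20, 36, 116, 260, 724, …
L₀ from L_f via x↦r, Dx↦r'^{-1}Dx.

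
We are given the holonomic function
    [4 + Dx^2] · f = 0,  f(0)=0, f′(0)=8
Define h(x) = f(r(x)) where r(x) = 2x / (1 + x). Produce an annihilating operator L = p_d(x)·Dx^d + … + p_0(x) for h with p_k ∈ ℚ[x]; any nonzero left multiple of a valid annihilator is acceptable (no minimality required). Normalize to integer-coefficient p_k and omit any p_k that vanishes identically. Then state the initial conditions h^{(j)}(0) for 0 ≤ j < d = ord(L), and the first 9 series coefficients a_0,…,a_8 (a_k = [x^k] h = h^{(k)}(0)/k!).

f: a_k = 0, 8, 0, -16/3, 0, 16/15, 0, -32/315, 0, …
Change of var in L_f (x↦r) gives L₀.
L = 16 + (2 + 6·x + 6·x^2 + 2·x^3)·Dx + (1 + 4·x + 6·x^2 + 4·x^3 + x^4)·Dx^2  (order 2).
h: a_k = 0, 16, -16, -80/3, 112, -3088/15, 240, -39376/315, -10064/45, …
ICs: h(0) = 0, h′(0) = 16.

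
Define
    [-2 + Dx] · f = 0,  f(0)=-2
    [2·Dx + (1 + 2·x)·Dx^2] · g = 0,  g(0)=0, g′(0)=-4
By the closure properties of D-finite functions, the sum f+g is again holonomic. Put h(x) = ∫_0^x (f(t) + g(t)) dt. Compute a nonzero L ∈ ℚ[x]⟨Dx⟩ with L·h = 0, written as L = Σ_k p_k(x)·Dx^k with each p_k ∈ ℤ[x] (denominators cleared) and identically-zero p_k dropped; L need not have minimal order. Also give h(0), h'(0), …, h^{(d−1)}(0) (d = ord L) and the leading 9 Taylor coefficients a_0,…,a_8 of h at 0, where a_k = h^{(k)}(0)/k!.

L = (-6 - 4·x)·Dx^2 + (1 - 4·x - 4·x^2)·Dx^3 + (1 + 3·x + 2·x^2)·Dx^4  (order 4).
h: a_k = 0, -2, -4, 0, -2, 4/3, -20/9, 136/45, -206/45, …
ICs: h(0) = 0, h′(0) = -2, h′′(0) = -8, h′′′(0) = 0.

f: a_k = -2, -4, -4, -8/3, -4/3, -8/15, -8/45, -16/315, -4/315, …
g: a_k = 0, -4, 4, -16/3, 8, -64/5, 64/3, -256/7, 64, …
h₀=f+g: left-lcm gives L₀, ord ≤ 3.
Integrate: L := L₀·Dx.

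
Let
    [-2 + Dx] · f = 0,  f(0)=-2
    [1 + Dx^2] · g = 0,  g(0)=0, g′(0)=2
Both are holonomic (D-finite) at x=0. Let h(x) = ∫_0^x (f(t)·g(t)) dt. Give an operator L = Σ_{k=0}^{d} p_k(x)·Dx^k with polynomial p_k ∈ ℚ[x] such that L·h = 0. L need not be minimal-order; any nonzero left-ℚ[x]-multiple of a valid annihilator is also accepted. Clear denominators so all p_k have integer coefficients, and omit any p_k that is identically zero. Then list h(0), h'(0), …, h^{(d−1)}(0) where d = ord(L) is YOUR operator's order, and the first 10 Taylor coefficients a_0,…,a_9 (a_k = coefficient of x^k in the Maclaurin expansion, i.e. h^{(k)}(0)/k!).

L = 5·Dx - 4·Dx^2 + Dx^3  (order 3).
h: a_k = 0, 0, -2, -8/3, -11/6, -4/5, -41/180, -11/315, 29/10080, 1/270, …
ICs: h(0) = 0, h′(0) = 0, h′′(0) = -4.

f: a_k = -2, -4, -4, -8/3, -4/3, -8/15, -8/45, -16/315, -4/315, -8/2835, …
g: a_k = 0, 2, 0, -1/3, 0, 1/60, 0, -1/2520, 0, 1/181440, …
Product ⇒ symmetric product L₀, ord ≤ 2.
∫: right-multiply L₀ by Dx.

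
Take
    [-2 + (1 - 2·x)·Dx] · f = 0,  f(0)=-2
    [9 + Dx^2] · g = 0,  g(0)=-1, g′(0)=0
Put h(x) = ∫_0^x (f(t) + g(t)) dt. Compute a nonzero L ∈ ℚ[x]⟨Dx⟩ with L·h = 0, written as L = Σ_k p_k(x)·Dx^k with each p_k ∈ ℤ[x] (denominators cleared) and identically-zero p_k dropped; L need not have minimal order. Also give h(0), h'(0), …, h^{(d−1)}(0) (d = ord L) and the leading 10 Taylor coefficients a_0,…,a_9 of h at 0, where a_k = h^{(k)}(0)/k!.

L = (594 - 648·x + 648·x^2)·Dx + (-153 + 630·x - 972·x^2 + 648·x^3)·Dx^2 + (66 - 72·x + 72·x^2)·Dx^3 + (-17 + 70·x - 108·x^2 + 72·x^3)·Dx^4  (order 4).
h: a_k = 0, -3, -2, -7/6, -4, -283/40, -32/3, -10159/560, -32, -2294489/40320, …
ICs: h(0) = 0, h′(0) = -3, h′′(0) = -4, h′′′(0) = -7.

f: a_k = -2, -4, -8, -16, -32, -64, -128, -256, -512, -1024, …
g: a_k = -1, 0, 9/2, 0, -27/8, 0, 81/80, 0, -729/4480, 0, …
f+g: L₀ = lclm(L_f,L_g), ord ≤ 1+2.
Integrate: L := L₀·Dx.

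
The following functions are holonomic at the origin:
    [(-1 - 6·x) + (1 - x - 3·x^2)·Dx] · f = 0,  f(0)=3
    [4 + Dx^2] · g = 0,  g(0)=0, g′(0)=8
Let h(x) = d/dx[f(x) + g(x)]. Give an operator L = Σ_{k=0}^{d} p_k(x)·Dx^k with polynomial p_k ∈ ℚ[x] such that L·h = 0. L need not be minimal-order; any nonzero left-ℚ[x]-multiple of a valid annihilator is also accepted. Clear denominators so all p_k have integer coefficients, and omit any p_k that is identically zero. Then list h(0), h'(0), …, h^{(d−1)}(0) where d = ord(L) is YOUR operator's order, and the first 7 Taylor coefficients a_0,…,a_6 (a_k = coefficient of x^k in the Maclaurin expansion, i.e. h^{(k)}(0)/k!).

L = (976 + 5056·x + 17104·x^2 + 11760·x^3 + 18720·x^4 + 3888·x^5 + 3888·x^6) + (-92 - 516·x + 372·x^2 + 1232·x^3 + 2280·x^4 + 3240·x^5 + 1512·x^6 + 1296·x^7)·Dx + (244 + 1264·x + 4276·x^2 + 2940·x^3 + 4680·x^4 + 972·x^5 + 972·x^6)·Dx^2 + (-23 - 129·x + 93·x^2 + 308·x^3 + 570·x^4 + 810·x^5 + 378·x^6 + 324·x^7)·Dx^3  (order 3).
h: a_k = 11, 24, 47, 228, 1816/3, 1746, 205033/45, …
ICs: h(0) = 11, h′(0) = 24, h′′(0) = 94.

f: a_k = 3, 3, 12, 21, 57, 120, 291, …
g: a_k = 0, 8, 0, -16/3, 0, 16/15, 0, …
L₀ := lclm(L_f,L_g); ord L₀ ≤ 1+2.
Differentiate: ansatz ord ≤ ord L₀ ⇒ L.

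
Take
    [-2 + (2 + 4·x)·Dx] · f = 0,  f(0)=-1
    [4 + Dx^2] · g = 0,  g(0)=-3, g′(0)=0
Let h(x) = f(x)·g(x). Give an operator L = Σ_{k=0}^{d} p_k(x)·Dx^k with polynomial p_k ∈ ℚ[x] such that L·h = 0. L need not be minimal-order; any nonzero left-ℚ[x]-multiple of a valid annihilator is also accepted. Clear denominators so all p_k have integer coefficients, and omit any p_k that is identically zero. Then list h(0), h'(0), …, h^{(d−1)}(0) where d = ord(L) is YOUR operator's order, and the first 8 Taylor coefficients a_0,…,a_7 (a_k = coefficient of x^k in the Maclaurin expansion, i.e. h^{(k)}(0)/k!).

f: a_k = -1, -1, 1/2, -1/2, 5/8, -7/8, 21/16, -33/16, …
g: a_k = -3, 0, 6, 0, -2, 0, 4/15, 0, …
L₀ := L_f ⊗_s L_g (sym. prod.), ord ≤ 2.
L = (7 + 16·x + 16·x^2) + (-2 - 4·x)·Dx + (1 + 4·x + 4·x^2)·Dx^2  (order 2).
h: a_k = 3, 3, -15/2, -9/2, 25/8, 13/8, -349/240, 401/240, …
ICs: h(0) = 3, h′(0) = 3.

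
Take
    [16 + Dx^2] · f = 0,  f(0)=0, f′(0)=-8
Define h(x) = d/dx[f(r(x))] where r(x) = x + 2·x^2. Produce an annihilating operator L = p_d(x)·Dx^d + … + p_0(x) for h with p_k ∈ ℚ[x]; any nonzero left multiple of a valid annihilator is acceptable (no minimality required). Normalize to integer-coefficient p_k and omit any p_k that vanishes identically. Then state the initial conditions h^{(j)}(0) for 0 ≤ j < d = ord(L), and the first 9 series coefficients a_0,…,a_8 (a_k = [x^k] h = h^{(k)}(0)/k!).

L = (64 + 256·x + 1536·x^2 + 4096·x^3 + 4096·x^4) + (-12 - 48·x)·Dx + (1 + 8·x + 16·x^2)·Dx^2  (order 2).
h: a_k = -8, -32, 64, 512, 3584/3, 0, -212992/45, -458752/45, -2326528/315, …
ICs: h(0) = -8, h′(0) = -32.

f: a_k = 0, -8, 0, 64/3, 0, -256/15, 0, 2048/315, 0, …
L₀ from L_f via x↦r, Dx↦r'^{-1}Dx.
h₀' ⇒ L via d/dx closure of L₀.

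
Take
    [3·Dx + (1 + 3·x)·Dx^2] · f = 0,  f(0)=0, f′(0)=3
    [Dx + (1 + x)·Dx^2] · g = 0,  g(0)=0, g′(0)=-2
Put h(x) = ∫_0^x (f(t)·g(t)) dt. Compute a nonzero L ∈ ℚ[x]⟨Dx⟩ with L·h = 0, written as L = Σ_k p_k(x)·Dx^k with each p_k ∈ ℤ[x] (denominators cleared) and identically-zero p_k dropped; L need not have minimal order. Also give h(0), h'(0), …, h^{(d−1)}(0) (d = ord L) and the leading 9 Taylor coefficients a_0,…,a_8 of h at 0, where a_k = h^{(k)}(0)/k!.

L = (30 + 72·x + 54·x^2)·Dx^2 + (76 + 354·x + 540·x^2 + 270·x^3)·Dx^3 + (29 + 200·x + 486·x^2 + 504·x^3 + 189·x^4)·Dx^4 + (2 + 19·x + 68·x^2 + 114·x^3 + 90·x^4 + 27·x^5)·Dx^5  (order 5).
h: a_k = 0, 0, 0, -2, 3, -49/10, 9, -1269/70, 781/20, …
ICs: h(0) = 0, h′(0) = 0, h′′(0) = 0, h′′′(0) = -12, h′′′′(0) = 72.

f: a_k = 0, 3, -9/2, 9, -81/4, 243/5, -243/2, 2187/7, -6561/8, …
g: a_k = 0, -2, 1, -2/3, 1/2, -2/5, 1/3, -2/7, 1/4, …
h₀=f·g: eliminate ⇒ L₀, order ≤ 2·2.
Integrate: L := L₀·Dx.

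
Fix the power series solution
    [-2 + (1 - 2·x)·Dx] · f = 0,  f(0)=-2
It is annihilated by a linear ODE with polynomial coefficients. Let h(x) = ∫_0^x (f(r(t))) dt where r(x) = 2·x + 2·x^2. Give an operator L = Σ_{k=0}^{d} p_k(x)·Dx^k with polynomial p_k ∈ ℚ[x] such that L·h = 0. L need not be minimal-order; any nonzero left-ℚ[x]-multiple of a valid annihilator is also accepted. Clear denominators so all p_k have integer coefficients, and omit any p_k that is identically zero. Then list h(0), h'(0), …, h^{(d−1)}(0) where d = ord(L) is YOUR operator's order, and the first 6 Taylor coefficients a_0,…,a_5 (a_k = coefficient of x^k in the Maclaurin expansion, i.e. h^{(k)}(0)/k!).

L = (4 + 8·x)·Dx + (-1 + 4·x + 4·x^2)·Dx^2  (order 2).
h: a_k = 0, -2, -4, -40/3, -48, -928/5, …
ICs: h(0) = 0, h′(0) = -2.

f: a_k = -2, -4, -8, -16, -32, -64, …
Change of var in L_f (x↦r) gives L₀.
Integrate: L := L₀·Dx.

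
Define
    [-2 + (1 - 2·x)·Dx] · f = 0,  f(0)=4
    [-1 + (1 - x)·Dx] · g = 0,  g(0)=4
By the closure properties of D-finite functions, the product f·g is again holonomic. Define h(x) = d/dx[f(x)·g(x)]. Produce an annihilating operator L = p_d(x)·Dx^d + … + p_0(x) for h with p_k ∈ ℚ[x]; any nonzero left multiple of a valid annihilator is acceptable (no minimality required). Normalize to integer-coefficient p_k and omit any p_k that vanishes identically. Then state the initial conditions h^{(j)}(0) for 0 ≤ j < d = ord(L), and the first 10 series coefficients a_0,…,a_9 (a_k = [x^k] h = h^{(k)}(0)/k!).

L = (14 - 36·x + 24·x^2) + (-3 + 13·x - 18·x^2 + 8·x^3)·Dx  (order 1).
h: a_k = 48, 224, 720, 1984, 5040, 12192, 28560, 65408, 147312, 327520, …
ICs: h(0) = 48.

f: a_k = 4, 8, 16, 32, 64, 128, 256, 512, 1024, 2048, …
g: a_k = 4, 4, 4, 4, 4, 4, 4, 4, 4, 4, …
f·g: L₀ = L_f ⊗_s L_g, ord ≤ 1·1.
h=h₀': d/dx-closure on L₀ ⇒ L.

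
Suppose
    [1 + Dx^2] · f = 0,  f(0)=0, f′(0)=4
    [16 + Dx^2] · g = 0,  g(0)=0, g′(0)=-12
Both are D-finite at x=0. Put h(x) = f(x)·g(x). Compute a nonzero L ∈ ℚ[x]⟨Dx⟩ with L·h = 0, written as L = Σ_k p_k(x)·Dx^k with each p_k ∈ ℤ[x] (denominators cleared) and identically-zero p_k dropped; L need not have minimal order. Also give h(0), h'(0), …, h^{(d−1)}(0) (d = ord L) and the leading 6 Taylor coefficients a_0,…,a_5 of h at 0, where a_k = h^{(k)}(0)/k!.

L = 225 + 34·Dx^2 + Dx^4  (order 4).
h: a_k = 0, 0, -48, 0, 136, 0, …
ICs: h(0) = 0, h′(0) = 0, h′′(0) = -96, h′′′(0) = 0.

f: a_k = 0, 4, 0, -2/3, 0, 1/30, …
g: a_k = 0, -12, 0, 32, 0, -128/5, …
f·g: L₀ = L_f ⊗_s L_g, ord ≤ 2·2.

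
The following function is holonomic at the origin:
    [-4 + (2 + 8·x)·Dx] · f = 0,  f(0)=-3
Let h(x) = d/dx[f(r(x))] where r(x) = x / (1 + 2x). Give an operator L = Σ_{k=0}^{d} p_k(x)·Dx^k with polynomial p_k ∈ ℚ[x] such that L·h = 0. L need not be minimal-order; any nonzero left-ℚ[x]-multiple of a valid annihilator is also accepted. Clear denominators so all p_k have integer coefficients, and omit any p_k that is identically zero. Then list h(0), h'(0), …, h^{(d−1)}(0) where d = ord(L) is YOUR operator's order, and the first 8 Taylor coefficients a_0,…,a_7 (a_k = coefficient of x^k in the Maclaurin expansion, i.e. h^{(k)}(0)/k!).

L = (-6 - 24·x) + (-1 - 8·x - 12·x^2)·Dx  (order 1).
h: a_k = -6, 36, -180, 888, -4500, 23544, -126504, 693360, …
ICs: h(0) = -6.

f: a_k = -3, -6, 6, -12, 30, -84, 252, -792, …
f∘r: x↦r, Dx↦Dx/r' in L_f ⇒ L₀.
h₀' ⇒ L via d/dx closure of L₀.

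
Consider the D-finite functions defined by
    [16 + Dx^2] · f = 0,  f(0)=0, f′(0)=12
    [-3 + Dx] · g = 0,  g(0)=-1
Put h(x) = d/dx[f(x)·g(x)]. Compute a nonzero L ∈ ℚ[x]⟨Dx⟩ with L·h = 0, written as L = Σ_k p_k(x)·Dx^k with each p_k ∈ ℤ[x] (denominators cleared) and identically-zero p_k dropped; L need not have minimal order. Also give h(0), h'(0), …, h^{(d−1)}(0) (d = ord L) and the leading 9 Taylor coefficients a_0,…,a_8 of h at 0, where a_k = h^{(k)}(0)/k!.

f: a_k = 0, 12, 0, -32, 0, 128/5, 0, -1024/105, 0, …
g: a_k = -1, -3, -9/2, -9/2, -27/8, -81/40, -81/80, -243/560, -729/4480, …
f·g: L₀ = L_f ⊗_s L_g, ord ≤ 2·1.
Derive L from L₀ (diff closure).
L = 25 - 6·Dx + Dx^2  (order 2).
h: a_k = -12, -72, -66, 168, 779/2, 1287/5, -4031/60, -1054/5, -430441/3360, …
ICs: h(0) = -12, h′(0) = -72.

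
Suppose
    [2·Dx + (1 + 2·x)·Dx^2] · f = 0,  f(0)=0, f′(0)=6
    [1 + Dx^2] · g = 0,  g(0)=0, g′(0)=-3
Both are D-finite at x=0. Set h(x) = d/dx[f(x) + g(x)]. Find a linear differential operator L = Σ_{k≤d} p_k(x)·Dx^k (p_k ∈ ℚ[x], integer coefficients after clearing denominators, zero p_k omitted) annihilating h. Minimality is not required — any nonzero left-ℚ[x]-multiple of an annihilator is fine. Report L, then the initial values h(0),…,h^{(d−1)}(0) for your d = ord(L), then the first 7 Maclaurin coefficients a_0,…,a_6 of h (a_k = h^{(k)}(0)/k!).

L = (50 + 8·x + 8·x^2) + (9 + 22·x + 12·x^2 + 8·x^3)·Dx + (50 + 8·x + 8·x^2)·Dx^2 + (9 + 22·x + 12·x^2 + 8·x^3)·Dx^3  (order 3).
h: a_k = 3, -12, 51/2, -48, 767/8, -192, 92161/240, …
ICs: h(0) = 3, h′(0) = -12, h′′(0) = 51.

f: a_k = 0, 6, -6, 8, -12, 96/5, -32, …
g: a_k = 0, -3, 0, 1/2, 0, -1/40, 0, …
Sum ⇒ L₀ = lclm(L_f,L_g) in ℚ(x)⟨Dx⟩.
h₀' ⇒ L via d/dx closure of L₀.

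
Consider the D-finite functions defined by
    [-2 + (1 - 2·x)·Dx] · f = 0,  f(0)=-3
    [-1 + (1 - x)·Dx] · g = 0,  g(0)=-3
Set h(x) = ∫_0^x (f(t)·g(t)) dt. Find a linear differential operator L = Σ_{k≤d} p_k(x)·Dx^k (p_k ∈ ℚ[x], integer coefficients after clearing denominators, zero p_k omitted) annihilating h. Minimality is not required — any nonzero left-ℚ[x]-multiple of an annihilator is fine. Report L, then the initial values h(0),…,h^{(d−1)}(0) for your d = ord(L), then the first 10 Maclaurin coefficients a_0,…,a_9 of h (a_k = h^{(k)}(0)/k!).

L = (-3 + 4·x)·Dx + (1 - 3·x + 2·x^2)·Dx^2  (order 2).
h: a_k = 0, 9, 27/2, 21, 135/4, 279/5, 189/2, 1143/7, 2295/8, 511, …
ICs: h(0) = 0, h′(0) = 9.

f: a_k = -3, -6, -12, -24, -48, -96, -192, -384, -768, -1536, …
g: a_k = -3, -3, -3, -3, -3, -3, -3, -3, -3, -3, …
Sym-product of L_f,L_g gives L₀ (≤ ord 1).
∫: right-multiply L₀ by Dx.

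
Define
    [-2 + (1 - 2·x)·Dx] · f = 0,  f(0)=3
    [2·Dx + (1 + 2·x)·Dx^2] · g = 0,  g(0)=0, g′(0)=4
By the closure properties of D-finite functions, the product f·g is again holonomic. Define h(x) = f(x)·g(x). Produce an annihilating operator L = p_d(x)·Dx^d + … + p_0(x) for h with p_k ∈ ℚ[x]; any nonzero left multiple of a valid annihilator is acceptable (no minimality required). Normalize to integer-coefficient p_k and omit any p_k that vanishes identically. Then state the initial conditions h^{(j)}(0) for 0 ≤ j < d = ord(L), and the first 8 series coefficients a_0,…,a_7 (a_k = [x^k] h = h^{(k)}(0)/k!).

f: a_k = 3, 6, 12, 24, 48, 96, 192, 384, …
g: a_k = 0, 4, -4, 16/3, -8, 64/5, -64/3, 256/7, …
Product ⇒ symmetric product L₀, ord ≤ 2.
L = 4 + (2 + 12·x)·Dx + (-1 + 4·x^2)·Dx^2  (order 2).
h: a_k = 0, 12, 12, 40, 56, 752/5, 1184/5, 20416/35, …
ICs: h(0) = 0, h′(0) = 12.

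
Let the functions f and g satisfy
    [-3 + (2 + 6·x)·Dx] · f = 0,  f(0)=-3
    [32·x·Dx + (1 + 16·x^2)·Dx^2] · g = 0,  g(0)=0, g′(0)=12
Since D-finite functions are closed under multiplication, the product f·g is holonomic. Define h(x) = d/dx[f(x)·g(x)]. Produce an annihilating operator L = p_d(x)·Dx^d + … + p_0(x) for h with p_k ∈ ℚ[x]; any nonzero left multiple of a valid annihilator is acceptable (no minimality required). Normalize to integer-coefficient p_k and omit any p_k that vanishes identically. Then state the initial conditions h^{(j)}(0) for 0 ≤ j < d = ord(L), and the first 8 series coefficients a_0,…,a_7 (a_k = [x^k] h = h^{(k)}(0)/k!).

L = (303 + 5760·x - 7200·x^2 - 55296·x^3 - 20736·x^4) + (364 + 3780·x + 4992·x^2 - 64512·x^3 - 193536·x^4 - 82944·x^5)·Dx + (36 - 40·x - 828·x^2 - 4096·x^3 - 24192·x^4 - 55296·x^5 - 27648·x^6)·Dx^2  (order 2).
h: a_k = -36, -108, 1395/2, 909, -311247/32, -2572803/160, 206702271/1280, 510620247/2240, …
ICs: h(0) = -36, h′(0) = -108.

f: a_k = -3, -9/2, 27/8, -81/16, 1215/128, -5103/256, 45927/1024, -216513/2048, …
g: a_k = 0, 12, 0, -64, 0, 3072/5, 0, -49152/7, …
f·g: L₀ = L_f ⊗_s L_g, ord ≤ 1·2.
h₀' ⇒ L via d/dx closure of L₀.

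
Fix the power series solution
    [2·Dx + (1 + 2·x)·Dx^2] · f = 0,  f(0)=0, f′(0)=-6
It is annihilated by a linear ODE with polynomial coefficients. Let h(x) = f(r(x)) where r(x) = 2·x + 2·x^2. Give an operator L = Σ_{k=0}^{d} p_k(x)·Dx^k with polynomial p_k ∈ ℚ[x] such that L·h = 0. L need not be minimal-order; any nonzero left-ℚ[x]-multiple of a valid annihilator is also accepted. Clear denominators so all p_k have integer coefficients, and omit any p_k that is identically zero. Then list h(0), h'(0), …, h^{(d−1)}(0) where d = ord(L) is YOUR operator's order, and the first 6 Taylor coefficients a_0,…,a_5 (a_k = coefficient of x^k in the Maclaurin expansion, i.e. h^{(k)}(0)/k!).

f: a_k = 0, -6, 6, -8, 12, -96/5, …
Substitute x→r, Dx→(1/r')Dx; clear ⇒ L₀.
L = 2·Dx + (1 + 2·x)·Dx^2  (order 2).
h: a_k = 0, -12, 12, -16, 24, -192/5, …
ICs: h(0) = 0, h′(0) = -12.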